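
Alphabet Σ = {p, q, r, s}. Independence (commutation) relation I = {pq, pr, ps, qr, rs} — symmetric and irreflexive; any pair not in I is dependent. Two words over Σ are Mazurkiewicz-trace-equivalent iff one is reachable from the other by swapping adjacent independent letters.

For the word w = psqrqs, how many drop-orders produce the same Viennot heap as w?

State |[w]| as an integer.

30

#0=p has no predecessor
#1=s has no predecessor
#2=q depends on [1:s]
#3=r has no predecessor
#4=q depends on [2:q]
#5=s depends on [4:q]
sources: [0:p, 1:s, 3:r]
N(rest) = Σ N(rest − s) over sources s of rest; N(one piece) = 1:
  size 1 → [0]=1  [3]=1  [5]=1
  size 2 → [0,3]=2  [0,5]=2  [3,5]=2  [4,5]=1
  size 3 → [0,3,5]=6  [0,4,5]=3  [2,4,5]=1  [3,4,5]=3
  size 4 → [0,2,4,5]=4  [0,3,4,5]=12  [1,2,4,5]=1  [2,3,4,5]=4
  first=0(p) contributes 5
  first=1(s) contributes 20
  first=3(r) contributes 5
|[w]| = 30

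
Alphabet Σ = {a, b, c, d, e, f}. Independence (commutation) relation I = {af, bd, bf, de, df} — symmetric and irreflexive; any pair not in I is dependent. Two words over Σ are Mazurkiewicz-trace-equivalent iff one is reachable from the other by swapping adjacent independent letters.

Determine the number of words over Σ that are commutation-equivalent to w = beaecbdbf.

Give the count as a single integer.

0(b) covers ∅
1(e) covers 0:b
2(a) covers 1:e
3(e) covers 2:a
4(c) covers 3:e
5(b) covers 4:c
6(d) covers 4:c
7(b) covers 5:b
8(f) covers 4:c
floor of heap: 0:b
completions by unplaced set U, small U first (add the entries for U minus each lowest piece of U):
  |U|=1: {6}:1  {7}:1  {8}:1
  |U|=2: {5,7}:1  {6,7}:2  {6,8}:2  {7,8}:2
  |U|=3: {5,6,7}:3  {5,7,8}:3  {6,7,8}:6
  |U|=4: {5,6,7,8}:12
  |U|=5: {4,5,6,7,8}:12
  |U|=6: {3,4,5,6,7,8}:12
  |U|=7: {2,3,4,5,6,7,8}:12
  start at 0(b): 12

12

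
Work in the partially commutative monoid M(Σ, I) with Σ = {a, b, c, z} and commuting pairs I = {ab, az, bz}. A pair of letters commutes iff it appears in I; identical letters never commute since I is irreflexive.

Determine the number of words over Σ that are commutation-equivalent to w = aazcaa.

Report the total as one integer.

3

piece 0:a — minimal
piece 1:a rests on {0:a}
piece 2:z — minimal
piece 3:c rests on {1:a, 2:z}
piece 4:a rests on {3:c}
piece 5:a rests on {4:a}
minimal pieces: {0:a, 2:z}
ways to finish when only these pieces remain (= sum over removing one remaining piece with nothing left below it):
  1 left: {5}→1
  2 left: {4,5}→1
  3 left: {3,4,5}→1
  4 left: {1,3,4,5}→1  {2,3,4,5}→1
  placing 0:a first → 2 extensions
  placing 2:z first → 1 extensions
total linear extensions = 3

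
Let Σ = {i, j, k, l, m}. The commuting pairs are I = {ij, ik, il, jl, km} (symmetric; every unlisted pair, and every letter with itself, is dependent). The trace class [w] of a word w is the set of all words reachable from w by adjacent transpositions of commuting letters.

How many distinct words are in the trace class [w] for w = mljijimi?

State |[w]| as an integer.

30

drop 0:m onto floor
drop 1:l onto {0:m}
drop 2:j onto {0:m}
drop 3:i onto {0:m}
drop 4:j onto {2:j}
drop 5:i onto {3:i}
drop 6:m onto {1:l, 4:j, 5:i}
drop 7:i onto {6:m}
ground layer = {0:m}
drop-orders for the pieces not yet dropped (sum over which currently-grounded one goes next):
  1 to go: {7} 1
  2 to go: {6,7} 1
  3 to go: {1,6,7} 1  {4,6,7} 1  {5,6,7} 1
  4 to go: {1,4,6,7} 2  {1,5,6,7} 2  {2,4,6,7} 1  {3,5,6,7} 1  {4,5,6,7} 2
  5 to go: {1,2,4,6,7} 3  {1,3,5,6,7} 3  {1,4,5,6,7} 6  {2,4,5,6,7} 3  {3,4,5,6,7} 3
  6 to go: {1,2,4,5,6,7} 12  {1,3,4,5,6,7} 12  {2,3,4,5,6,7} 6
  if 0:m drops first: 30 orders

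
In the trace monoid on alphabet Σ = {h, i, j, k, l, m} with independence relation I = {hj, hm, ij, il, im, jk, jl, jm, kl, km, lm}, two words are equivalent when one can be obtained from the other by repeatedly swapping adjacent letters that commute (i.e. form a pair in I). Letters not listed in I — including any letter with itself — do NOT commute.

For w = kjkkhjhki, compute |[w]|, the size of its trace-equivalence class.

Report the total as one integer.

drop 0:k onto floor
drop 1:j onto floor
drop 2:k onto {0:k}
drop 3:k onto {2:k}
drop 4:h onto {3:k}
drop 5:j onto {1:j}
drop 6:h onto {4:h}
drop 7:k onto {6:h}
drop 8:i onto {7:k}
ground layer = {0:k, 1:j}
drop-orders for the pieces not yet dropped (sum over which currently-grounded one goes next):
  1 to go: {5} 1  {8} 1
  2 to go: {1,5} 1  {5,8} 2  {7,8} 1
  3 to go: {1,5,8} 3  {5,7,8} 3  {6,7,8} 1
  4 to go: {1,5,7,8} 6  {4,6,7,8} 1  {5,6,7,8} 4
  5 to go: {1,5,6,7,8} 10  {3,4,6,7,8} 1  {4,5,6,7,8} 5
  6 to go: {1,4,5,6,7,8} 15  {2,3,4,6,7,8} 1  {3,4,5,6,7,8} 6
  7 to go: {0,2,3,4,6,7,8} 1  {1,3,4,5,6,7,8} 21  {2,3,4,5,6,7,8} 7
  if 0:k drops first: 28 orders
  if 1:j drops first: 8 orders
heap linearizations: 36

36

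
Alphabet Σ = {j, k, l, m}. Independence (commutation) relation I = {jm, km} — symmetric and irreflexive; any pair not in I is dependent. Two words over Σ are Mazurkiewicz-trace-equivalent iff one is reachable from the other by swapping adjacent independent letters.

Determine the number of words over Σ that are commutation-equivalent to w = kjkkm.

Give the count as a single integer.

drop 0:k onto floor
drop 1:j onto {0:k}
drop 2:k onto {1:j}
drop 3:k onto {2:k}
drop 4:m onto floor
ground layer = {0:k, 4:m}
drop-orders for the pieces not yet dropped (sum over which currently-grounded one goes next):
  1 to go: {3} 1  {4} 1
  2 to go: {2,3} 1  {3,4} 2
  3 to go: {1,2,3} 1  {2,3,4} 3
  if 0:k drops first: 4 orders
  if 4:m drops first: 1 orders
heap linearizations: 5

5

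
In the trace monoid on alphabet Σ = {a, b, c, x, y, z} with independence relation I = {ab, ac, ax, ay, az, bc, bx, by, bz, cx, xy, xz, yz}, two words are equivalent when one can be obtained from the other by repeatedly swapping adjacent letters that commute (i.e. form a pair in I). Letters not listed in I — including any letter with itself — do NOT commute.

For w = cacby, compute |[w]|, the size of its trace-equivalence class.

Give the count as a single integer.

20

drop 0:c onto floor
drop 1:a onto floor
drop 2:c onto {0:c}
drop 3:b onto floor
drop 4:y onto {2:c}
ground layer = {0:c, 1:a, 3:b}
drop-orders for the pieces not yet dropped (sum over which currently-grounded one goes next):
  1 to go: {1} 1  {3} 1  {4} 1
  2 to go: {1,3} 2  {1,4} 2  {2,4} 1  {3,4} 2
  3 to go: {0,2,4} 1  {1,2,4} 3  {1,3,4} 6  {2,3,4} 3
  if 0:c drops first: 12 orders
  if 1:a drops first: 4 orders
  if 3:b drops first: 4 orders
heap linearizations: 20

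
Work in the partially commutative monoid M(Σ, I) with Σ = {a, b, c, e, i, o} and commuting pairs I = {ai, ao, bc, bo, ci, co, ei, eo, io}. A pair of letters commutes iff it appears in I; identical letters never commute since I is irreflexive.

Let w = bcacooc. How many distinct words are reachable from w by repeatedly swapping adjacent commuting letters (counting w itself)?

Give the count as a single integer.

#0=b has no predecessor
#1=c has no predecessor
#2=a depends on [0:b, 1:c]
#3=c depends on [2:a]
#4=o has no predecessor
#5=o depends on [4:o]
#6=c depends on [3:c]
sources: [0:b, 1:c, 4:o]
N(rest) = Σ N(rest − s) over sources s of rest; N(one piece) = 1:
  size 1 → [5]=1  [6]=1
  size 2 → [3,6]=1  [4,5]=1  [5,6]=2
  size 3 → [2,3,6]=1  [3,5,6]=3  [4,5,6]=3
  size 4 → [0,2,3,6]=1  [1,2,3,6]=1  [2,3,5,6]=4  [3,4,5,6]=6
  size 5 → [0,1,2,3,6]=2  [0,2,3,5,6]=5  [1,2,3,5,6]=5  [2,3,4,5,6]=10
  first=0(b) contributes 15
  first=1(c) contributes 15
  first=4(o) contributes 12
|[w]| = 42

42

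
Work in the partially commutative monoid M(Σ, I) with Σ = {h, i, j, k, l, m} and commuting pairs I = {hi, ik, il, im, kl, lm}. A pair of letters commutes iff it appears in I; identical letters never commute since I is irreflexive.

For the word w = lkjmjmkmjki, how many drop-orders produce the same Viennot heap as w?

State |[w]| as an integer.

4

#0=l has no predecessor
#1=k has no predecessor
#2=j depends on [0:l, 1:k]
#3=m depends on [2:j]
#4=j depends on [3:m]
#5=m depends on [4:j]
#6=k depends on [5:m]
#7=m depends on [6:k]
#8=j depends on [7:m]
#9=k depends on [8:j]
#10=i depends on [8:j]
sources: [0:l, 1:k]
N(rest) = Σ N(rest − s) over sources s of rest; N(one piece) = 1:
  size 1 → [9]=1  [10]=1
  size 2 → [9,10]=2
  size 3 → [8,9,10]=2
  size 4 → [7,8,9,10]=2
  size 5 → [6,7,8,9,10]=2
  size 6 → [5,6,7,8,9,10]=2
  size 7 → [4,5,6,7,8,9,10]=2
  size 8 → [3,4,5,6,7,8,9,10]=2
  size 9 → [2,3,4,5,6,7,8,9,10]=2
  first=0(l) contributes 2
  first=1(k) contributes 2
|[w]| = 4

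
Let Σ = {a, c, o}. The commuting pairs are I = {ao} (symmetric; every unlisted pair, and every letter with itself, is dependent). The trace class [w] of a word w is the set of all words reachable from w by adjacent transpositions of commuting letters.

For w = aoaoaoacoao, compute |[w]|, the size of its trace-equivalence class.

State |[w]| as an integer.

105

piece 0:a — minimal
piece 1:o — minimal
piece 2:a rests on {0:a}
piece 3:o rests on {1:o}
piece 4:a rests on {2:a}
piece 5:o rests on {3:o}
piece 6:a rests on {4:a}
piece 7:c rests on {5:o, 6:a}
piece 8:o rests on {7:c}
piece 9:a rests on {7:c}
piece 10:o rests on {8:o}
minimal pieces: {0:a, 1:o}
ways to finish when only these pieces remain (= sum over removing one remaining piece with nothing left below it):
  1 left: {9}→1  {10}→1
  2 left: {8,10}→1  {9,10}→2
  3 left: {8,9,10}→3
  4 left: {7,8,9,10}→3
  5 left: {5,7,8,9,10}→3  {6,7,8,9,10}→3
  6 left: {3,5,7,8,9,10}→3  {4,6,7,8,9,10}→3  {5,6,7,8,9,10}→6
  7 left: {1,3,5,7,8,9,10}→3  {2,4,6,7,8,9,10}→3  {3,5,6,7,8,9,10}→9  {4,5,6,7,8,9,10}→9
  8 left: {0,2,4,6,7,8,9,10}→3  {1,3,5,6,7,8,9,10}→12  {2,4,5,6,7,8,9,10}→12  {3,4,5,6,7,8,9,10}→18
  9 left: {0,2,4,5,6,7,8,9,10}→15  {1,3,4,5,6,7,8,9,10}→30  {2,3,4,5,6,7,8,9,10}→30
  placing 0:a first → 60 extensions
  placing 1:o first → 45 extensions
total linear extensions = 105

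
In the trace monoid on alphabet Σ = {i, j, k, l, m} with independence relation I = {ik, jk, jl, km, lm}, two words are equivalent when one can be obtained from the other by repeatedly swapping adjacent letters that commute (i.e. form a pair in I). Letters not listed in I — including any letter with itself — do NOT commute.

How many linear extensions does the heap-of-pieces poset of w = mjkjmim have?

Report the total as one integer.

7

piece 0:m — minimal
piece 1:j rests on {0:m}
piece 2:k — minimal
piece 3:j rests on {1:j}
piece 4:m rests on {3:j}
piece 5:i rests on {4:m}
piece 6:m rests on {5:i}
minimal pieces: {0:m, 2:k}
ways to finish when only these pieces remain (= sum over removing one remaining piece with nothing left below it):
  1 left: {2}→1  {6}→1
  2 left: {2,6}→2  {5,6}→1
  3 left: {2,5,6}→3  {4,5,6}→1
  4 left: {2,4,5,6}→4  {3,4,5,6}→1
  5 left: {1,3,4,5,6}→1  {2,3,4,5,6}→5
  placing 0:m first → 6 extensions
  placing 2:k first → 1 extensions
total linear extensions = 7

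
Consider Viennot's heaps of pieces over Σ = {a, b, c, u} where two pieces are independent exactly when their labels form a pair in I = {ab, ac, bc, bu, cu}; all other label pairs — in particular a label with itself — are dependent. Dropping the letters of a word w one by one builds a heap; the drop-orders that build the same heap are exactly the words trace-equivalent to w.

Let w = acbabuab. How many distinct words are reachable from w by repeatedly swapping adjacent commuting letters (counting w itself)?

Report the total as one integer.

0(a) covers ∅
1(c) covers ∅
2(b) covers ∅
3(a) covers 0:a
4(b) covers 2:b
5(u) covers 3:a
6(a) covers 5:u
7(b) covers 4:b
floor of heap: 0:a, 1:c, 2:b
completions by unplaced set U, small U first (add the entries for U minus each lowest piece of U):
  |U|=1: {1}:1  {6}:1  {7}:1
  |U|=2: {1,6}:2  {1,7}:2  {4,7}:1  {5,6}:1  {6,7}:2
  |U|=3: {1,4,7}:3  {1,5,6}:3  {1,6,7}:6  {2,4,7}:1  {3,5,6}:1  {4,6,7}:3  {5,6,7}:3
  |U|=4: {0,3,5,6}:1  {1,2,4,7}:4  {1,3,5,6}:4  {1,4,6,7}:12  {1,5,6,7}:12  {2,4,6,7}:4  {3,5,6,7}:4  {4,5,6,7}:6
  |U|=5: {0,1,3,5,6}:5  {0,3,5,6,7}:5  {1,2,4,6,7}:20  {1,3,5,6,7}:20  {1,4,5,6,7}:30  {2,4,5,6,7}:10  {3,4,5,6,7}:10
  |U|=6: {0,1,3,5,6,7}:30  {0,3,4,5,6,7}:15  {1,2,4,5,6,7}:60  {1,3,4,5,6,7}:60  {2,3,4,5,6,7}:20
  start at 0(a): 140
  start at 1(c): 35
  start at 2(b): 105
sum over floor = 280

280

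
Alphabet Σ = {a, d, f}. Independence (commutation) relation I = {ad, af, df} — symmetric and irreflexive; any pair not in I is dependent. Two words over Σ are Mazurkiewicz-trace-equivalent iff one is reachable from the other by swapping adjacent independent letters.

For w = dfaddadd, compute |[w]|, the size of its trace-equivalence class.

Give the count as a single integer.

drop 0:d onto floor
drop 1:f onto floor
drop 2:a onto floor
drop 3:d onto {0:d}
drop 4:d onto {3:d}
drop 5:a onto {2:a}
drop 6:d onto {4:d}
drop 7:d onto {6:d}
ground layer = {0:d, 1:f, 2:a}
drop-orders for the pieces not yet dropped (sum over which currently-grounded one goes next):
  1 to go: {1} 1  {5} 1  {7} 1
  2 to go: {1,5} 2  {1,7} 2  {2,5} 1  {5,7} 2  {6,7} 1
  3 to go: {1,2,5} 3  {1,5,7} 6  {1,6,7} 3  {2,5,7} 3  {4,6,7} 1  {5,6,7} 3
  4 to go: {1,2,5,7} 12  {1,4,6,7} 4  {1,5,6,7} 12  {2,5,6,7} 6  {3,4,6,7} 1  {4,5,6,7} 4
  5 to go: {0,3,4,6,7} 1  {1,2,5,6,7} 30  {1,3,4,6,7} 5  {1,4,5,6,7} 20  {2,4,5,6,7} 10  {3,4,5,6,7} 5
  6 to go: {0,1,3,4,6,7} 6  {0,3,4,5,6,7} 6  {1,2,4,5,6,7} 60  {1,3,4,5,6,7} 30  {2,3,4,5,6,7} 15
  if 0:d drops first: 105 orders
  if 1:f drops first: 21 orders
  if 2:a drops first: 42 orders
heap linearizations: 168

168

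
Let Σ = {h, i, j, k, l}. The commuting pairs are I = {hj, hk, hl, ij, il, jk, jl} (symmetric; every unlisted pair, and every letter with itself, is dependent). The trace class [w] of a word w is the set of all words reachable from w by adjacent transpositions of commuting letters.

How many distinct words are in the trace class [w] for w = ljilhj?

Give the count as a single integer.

0(l) covers ∅
1(j) covers ∅
2(i) covers ∅
3(l) covers 0:l
4(h) covers 2:i
5(j) covers 1:j
floor of heap: 0:l, 1:j, 2:i
completions by unplaced set U, small U first (add the entries for U minus each lowest piece of U):
  |U|=1: {3}:1  {4}:1  {5}:1
  |U|=2: {0,3}:1  {1,5}:1  {2,4}:1  {3,4}:2  {3,5}:2  {4,5}:2
  |U|=3: {0,3,4}:3  {0,3,5}:3  {1,3,5}:3  {1,4,5}:3  {2,3,4}:3  {2,4,5}:3  {3,4,5}:6
  |U|=4: {0,1,3,5}:6  {0,2,3,4}:6  {0,3,4,5}:12  {1,2,4,5}:6  {1,3,4,5}:12  {2,3,4,5}:12
  start at 0(l): 30
  start at 1(j): 30
  start at 2(i): 30
sum over floor = 90

90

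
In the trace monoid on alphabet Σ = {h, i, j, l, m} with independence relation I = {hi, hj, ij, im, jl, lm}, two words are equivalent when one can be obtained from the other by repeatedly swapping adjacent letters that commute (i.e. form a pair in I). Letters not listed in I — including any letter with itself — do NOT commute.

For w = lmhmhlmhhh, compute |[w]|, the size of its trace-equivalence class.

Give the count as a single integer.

4

0(l) covers ∅
1(m) covers ∅
2(h) covers 0:l, 1:m
3(m) covers 2:h
4(h) covers 3:m
5(l) covers 4:h
6(m) covers 4:h
7(h) covers 5:l, 6:m
8(h) covers 7:h
9(h) covers 8:h
floor of heap: 0:l, 1:m
completions by unplaced set U, small U first (add the entries for U minus each lowest piece of U):
  |U|=1: {9}:1
  |U|=2: {8,9}:1
  |U|=3: {7,8,9}:1
  |U|=4: {5,7,8,9}:1  {6,7,8,9}:1
  |U|=5: {5,6,7,8,9}:2
  |U|=6: {4,5,6,7,8,9}:2
  |U|=7: {3,4,5,6,7,8,9}:2
  |U|=8: {2,3,4,5,6,7,8,9}:2
  start at 0(l): 2
  start at 1(m): 2
sum over floor = 4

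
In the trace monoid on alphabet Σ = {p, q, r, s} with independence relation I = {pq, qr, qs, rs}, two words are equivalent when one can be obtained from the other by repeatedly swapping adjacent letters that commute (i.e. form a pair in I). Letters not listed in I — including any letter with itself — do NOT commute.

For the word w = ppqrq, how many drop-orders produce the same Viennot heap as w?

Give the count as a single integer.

10

0(p) covers ∅
1(p) covers 0:p
2(q) covers ∅
3(r) covers 1:p
4(q) covers 2:q
floor of heap: 0:p, 2:q
completions by unplaced set U, small U first (add the entries for U minus each lowest piece of U):
  |U|=1: {3}:1  {4}:1
  |U|=2: {1,3}:1  {2,4}:1  {3,4}:2
  |U|=3: {0,1,3}:1  {1,3,4}:3  {2,3,4}:3
  start at 0(p): 6
  start at 2(q): 4
sum over floor = 10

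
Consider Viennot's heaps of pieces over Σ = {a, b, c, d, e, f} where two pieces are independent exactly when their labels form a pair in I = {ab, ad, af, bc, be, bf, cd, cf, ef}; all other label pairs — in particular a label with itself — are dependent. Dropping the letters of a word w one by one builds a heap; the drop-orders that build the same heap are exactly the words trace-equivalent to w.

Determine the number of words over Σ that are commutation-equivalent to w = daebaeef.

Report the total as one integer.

72

0(d) covers ∅
1(a) covers ∅
2(e) covers 0:d, 1:a
3(b) covers 0:d
4(a) covers 2:e
5(e) covers 4:a
6(e) covers 5:e
7(f) covers 0:d
floor of heap: 0:d, 1:a
completions by unplaced set U, small U first (add the entries for U minus each lowest piece of U):
  |U|=1: {3}:1  {6}:1  {7}:1
  |U|=2: {3,6}:2  {3,7}:2  {5,6}:1  {6,7}:2
  |U|=3: {3,5,6}:3  {3,6,7}:6  {4,5,6}:1  {5,6,7}:3
  |U|=4: {2,4,5,6}:1  {3,4,5,6}:4  {3,5,6,7}:12  {4,5,6,7}:4
  |U|=5: {1,2,4,5,6}:1  {2,3,4,5,6}:5  {2,4,5,6,7}:5  {3,4,5,6,7}:20
  |U|=6: {1,2,3,4,5,6}:6  {1,2,4,5,6,7}:6  {2,3,4,5,6,7}:30
  start at 0(d): 42
  start at 1(a): 30
sum over floor = 72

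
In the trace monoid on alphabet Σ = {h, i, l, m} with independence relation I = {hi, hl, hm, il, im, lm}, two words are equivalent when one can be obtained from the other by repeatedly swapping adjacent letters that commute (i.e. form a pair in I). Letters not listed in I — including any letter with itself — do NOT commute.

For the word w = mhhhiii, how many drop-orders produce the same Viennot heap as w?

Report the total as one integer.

#0=m has no predecessor
#1=h has no predecessor
#2=h depends on [1:h]
#3=h depends on [2:h]
#4=i has no predecessor
#5=i depends on [4:i]
#6=i depends on [5:i]
sources: [0:m, 1:h, 4:i]
N(rest) = Σ N(rest − s) over sources s of rest; N(one piece) = 1:
  size 1 → [0]=1  [3]=1  [6]=1
  size 2 → [0,3]=2  [0,6]=2  [2,3]=1  [3,6]=2  [5,6]=1
  size 3 → [0,2,3]=3  [0,3,6]=6  [0,5,6]=3  [1,2,3]=1  [2,3,6]=3  [3,5,6]=3  [4,5,6]=1
  size 4 → [0,1,2,3]=4  [0,2,3,6]=12  [0,3,5,6]=12  [0,4,5,6]=4  [1,2,3,6]=4  [2,3,5,6]=6  [3,4,5,6]=4
  size 5 → [0,1,2,3,6]=20  [0,2,3,5,6]=30  [0,3,4,5,6]=20  [1,2,3,5,6]=10  [2,3,4,5,6]=10
  first=0(m) contributes 20
  first=1(h) contributes 60
  first=4(i) contributes 60
|[w]| = 140

140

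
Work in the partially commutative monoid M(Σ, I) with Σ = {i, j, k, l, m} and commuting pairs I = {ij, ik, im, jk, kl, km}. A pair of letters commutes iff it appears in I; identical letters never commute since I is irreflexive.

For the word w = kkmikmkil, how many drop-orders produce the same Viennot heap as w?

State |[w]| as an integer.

piece 0:k — minimal
piece 1:k rests on {0:k}
piece 2:m — minimal
piece 3:i — minimal
piece 4:k rests on {1:k}
piece 5:m rests on {2:m}
piece 6:k rests on {4:k}
piece 7:i rests on {3:i}
piece 8:l rests on {5:m, 7:i}
minimal pieces: {0:k, 2:m, 3:i}
ways to finish when only these pieces remain (= sum over removing one remaining piece with nothing left below it):
  1 left: {6}→1  {8}→1
  2 left: {4,6}→1  {5,8}→1  {6,8}→2  {7,8}→1
  3 left: {1,4,6}→1  {2,5,8}→1  {3,7,8}→1  {4,6,8}→3  {5,6,8}→3  {5,7,8}→2  {6,7,8}→3
  4 left: {0,1,4,6}→1  {1,4,6,8}→4  {2,5,6,8}→4  {2,5,7,8}→3  {3,5,7,8}→3  {3,6,7,8}→4  {4,5,6,8}→6  {4,6,7,8}→6  {5,6,7,8}→8
  5 left: {0,1,4,6,8}→5  {1,4,5,6,8}→10  {1,4,6,7,8}→10  {2,3,5,7,8}→6  {2,4,5,6,8}→10  {2,5,6,7,8}→15  {3,4,6,7,8}→10  {3,5,6,7,8}→15  {4,5,6,7,8}→20
  6 left: {0,1,4,5,6,8}→15  {0,1,4,6,7,8}→15  {1,2,4,5,6,8}→20  {1,3,4,6,7,8}→20  {1,4,5,6,7,8}→40  {2,3,5,6,7,8}→36  {2,4,5,6,7,8}→45  {3,4,5,6,7,8}→45
  7 left: {0,1,2,4,5,6,8}→35  {0,1,3,4,6,7,8}→35  {0,1,4,5,6,7,8}→70  {1,2,4,5,6,7,8}→105  {1,3,4,5,6,7,8}→105  {2,3,4,5,6,7,8}→126
  placing 0:k first → 336 extensions
  placing 2:m first → 210 extensions
  placing 3:i first → 210 extensions
total linear extensions = 756

756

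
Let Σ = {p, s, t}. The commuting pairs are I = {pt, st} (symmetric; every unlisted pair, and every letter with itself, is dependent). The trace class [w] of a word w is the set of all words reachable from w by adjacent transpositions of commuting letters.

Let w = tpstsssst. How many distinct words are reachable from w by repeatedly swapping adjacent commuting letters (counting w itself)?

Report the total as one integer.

84

#0=t has no predecessor
#1=p has no predecessor
#2=s depends on [1:p]
#3=t depends on [0:t]
#4=s depends on [2:s]
#5=s depends on [4:s]
#6=s depends on [5:s]
#7=s depends on [6:s]
#8=t depends on [3:t]
sources: [0:t, 1:p]
N(rest) = Σ N(rest − s) over sources s of rest; N(one piece) = 1:
  size 1 → [7]=1  [8]=1
  size 2 → [3,8]=1  [6,7]=1  [7,8]=2
  size 3 → [0,3,8]=1  [3,7,8]=3  [5,6,7]=1  [6,7,8]=3
  size 4 → [0,3,7,8]=4  [3,6,7,8]=6  [4,5,6,7]=1  [5,6,7,8]=4
  size 5 → [0,3,6,7,8]=10  [2,4,5,6,7]=1  [3,5,6,7,8]=10  [4,5,6,7,8]=5
  size 6 → [0,3,5,6,7,8]=20  [1,2,4,5,6,7]=1  [2,4,5,6,7,8]=6  [3,4,5,6,7,8]=15
  size 7 → [0,3,4,5,6,7,8]=35  [1,2,4,5,6,7,8]=7  [2,3,4,5,6,7,8]=21
  first=0(t) contributes 28
  first=1(p) contributes 56
|[w]| = 84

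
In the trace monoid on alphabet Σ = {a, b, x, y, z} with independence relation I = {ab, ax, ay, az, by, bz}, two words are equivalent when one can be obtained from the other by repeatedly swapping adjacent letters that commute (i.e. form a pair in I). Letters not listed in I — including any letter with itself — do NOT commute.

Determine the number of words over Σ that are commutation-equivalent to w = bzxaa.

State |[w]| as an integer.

0(b) covers ∅
1(z) covers ∅
2(x) covers 0:b, 1:z
3(a) covers ∅
4(a) covers 3:a
floor of heap: 0:b, 1:z, 3:a
completions by unplaced set U, small U first (add the entries for U minus each lowest piece of U):
  |U|=1: {2}:1  {4}:1
  |U|=2: {0,2}:1  {1,2}:1  {2,4}:2  {3,4}:1
  |U|=3: {0,1,2}:2  {0,2,4}:3  {1,2,4}:3  {2,3,4}:3
  start at 0(b): 6
  start at 1(z): 6
  start at 3(a): 8
sum over floor = 20

20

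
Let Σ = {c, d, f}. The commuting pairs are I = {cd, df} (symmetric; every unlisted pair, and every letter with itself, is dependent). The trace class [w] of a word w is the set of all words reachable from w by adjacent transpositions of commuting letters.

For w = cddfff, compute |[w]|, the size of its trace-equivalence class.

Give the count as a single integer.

15

#0=c has no predecessor
#1=d has no predecessor
#2=d depends on [1:d]
#3=f depends on [0:c]
#4=f depends on [3:f]
#5=f depends on [4:f]
sources: [0:c, 1:d]
N(rest) = Σ N(rest − s) over sources s of rest; N(one piece) = 1:
  size 1 → [2]=1  [5]=1
  size 2 → [1,2]=1  [2,5]=2  [4,5]=1
  size 3 → [1,2,5]=3  [2,4,5]=3  [3,4,5]=1
  size 4 → [0,3,4,5]=1  [1,2,4,5]=6  [2,3,4,5]=4
  first=0(c) contributes 10
  first=1(d) contributes 5
|[w]| = 15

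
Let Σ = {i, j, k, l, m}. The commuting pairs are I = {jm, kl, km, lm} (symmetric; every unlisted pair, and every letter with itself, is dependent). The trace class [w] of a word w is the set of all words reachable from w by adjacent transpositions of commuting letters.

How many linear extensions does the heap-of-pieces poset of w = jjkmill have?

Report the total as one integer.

0(j) covers ∅
1(j) covers 0:j
2(k) covers 1:j
3(m) covers ∅
4(i) covers 2:k, 3:m
5(l) covers 4:i
6(l) covers 5:l
floor of heap: 0:j, 3:m
completions by unplaced set U, small U first (add the entries for U minus each lowest piece of U):
  |U|=1: {6}:1
  |U|=2: {5,6}:1
  |U|=3: {4,5,6}:1
  |U|=4: {2,4,5,6}:1  {3,4,5,6}:1
  |U|=5: {1,2,4,5,6}:1  {2,3,4,5,6}:2
  start at 0(j): 3
  start at 3(m): 1
sum over floor = 4

4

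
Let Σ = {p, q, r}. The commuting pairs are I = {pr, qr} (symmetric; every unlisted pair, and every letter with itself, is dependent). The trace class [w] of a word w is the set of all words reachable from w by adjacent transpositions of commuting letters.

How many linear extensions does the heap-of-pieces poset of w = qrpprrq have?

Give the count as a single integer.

35

piece 0:q — minimal
piece 1:r — minimal
piece 2:p rests on {0:q}
piece 3:p rests on {2:p}
piece 4:r rests on {1:r}
piece 5:r rests on {4:r}
piece 6:q rests on {3:p}
minimal pieces: {0:q, 1:r}
ways to finish when only these pieces remain (= sum over removing one remaining piece with nothing left below it):
  1 left: {5}→1  {6}→1
  2 left: {3,6}→1  {4,5}→1  {5,6}→2
  3 left: {1,4,5}→1  {2,3,6}→1  {3,5,6}→3  {4,5,6}→3
  4 left: {0,2,3,6}→1  {1,4,5,6}→4  {2,3,5,6}→4  {3,4,5,6}→6
  5 left: {0,2,3,5,6}→5  {1,3,4,5,6}→10  {2,3,4,5,6}→10
  placing 0:q first → 20 extensions
  placing 1:r first → 15 extensions
total linear extensions = 35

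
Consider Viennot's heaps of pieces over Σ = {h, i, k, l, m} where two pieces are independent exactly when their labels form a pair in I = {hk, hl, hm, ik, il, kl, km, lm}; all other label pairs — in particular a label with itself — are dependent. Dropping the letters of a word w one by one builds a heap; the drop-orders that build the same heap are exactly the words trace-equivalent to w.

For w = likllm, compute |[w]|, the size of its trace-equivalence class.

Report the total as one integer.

60

#0=l has no predecessor
#1=i has no predecessor
#2=k has no predecessor
#3=l depends on [0:l]
#4=l depends on [3:l]
#5=m depends on [1:i]
sources: [0:l, 1:i, 2:k]
N(rest) = Σ N(rest − s) over sources s of rest; N(one piece) = 1:
  size 1 → [2]=1  [4]=1  [5]=1
  size 2 → [1,5]=1  [2,4]=2  [2,5]=2  [3,4]=1  [4,5]=2
  size 3 → [0,3,4]=1  [1,2,5]=3  [1,4,5]=3  [2,3,4]=3  [2,4,5]=6  [3,4,5]=3
  size 4 → [0,2,3,4]=4  [0,3,4,5]=4  [1,2,4,5]=12  [1,3,4,5]=6  [2,3,4,5]=12
  first=0(l) contributes 30
  first=1(i) contributes 20
  first=2(k) contributes 10
|[w]| = 60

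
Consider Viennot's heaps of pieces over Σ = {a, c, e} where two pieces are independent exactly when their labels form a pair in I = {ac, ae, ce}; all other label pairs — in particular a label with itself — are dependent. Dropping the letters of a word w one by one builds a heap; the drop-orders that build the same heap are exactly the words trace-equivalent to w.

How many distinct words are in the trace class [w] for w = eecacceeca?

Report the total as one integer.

piece 0:e — minimal
piece 1:e rests on {0:e}
piece 2:c — minimal
piece 3:a — minimal
piece 4:c rests on {2:c}
piece 5:c rests on {4:c}
piece 6:e rests on {1:e}
piece 7:e rests on {6:e}
piece 8:c rests on {5:c}
piece 9:a rests on {3:a}
minimal pieces: {0:e, 2:c, 3:a}
ways to finish when only these pieces remain (= sum over removing one remaining piece with nothing left below it):
  1 left: {7}→1  {8}→1  {9}→1
  2 left: {3,9}→1  {5,8}→1  {6,7}→1  {7,8}→2  {7,9}→2  {8,9}→2
  3 left: {1,6,7}→1  {3,7,9}→3  {3,8,9}→3  {4,5,8}→1  {5,7,8}→3  {5,8,9}→3  {6,7,8}→3  {6,7,9}→3  {7,8,9}→6
  4 left: {0,1,6,7}→1  {1,6,7,8}→4  {1,6,7,9}→4  {2,4,5,8}→1  {3,5,8,9}→6  {3,6,7,9}→6  {3,7,8,9}→12  {4,5,7,8}→4  {4,5,8,9}→4  {5,6,7,8}→6  {5,7,8,9}→12  {6,7,8,9}→12
  5 left: {0,1,6,7,8}→5  {0,1,6,7,9}→5  {1,3,6,7,9}→10  {1,5,6,7,8}→10  {1,6,7,8,9}→20  {2,4,5,7,8}→5  {2,4,5,8,9}→5  {3,4,5,8,9}→10  {3,5,7,8,9}→30  {3,6,7,8,9}→30  {4,5,6,7,8}→10  {4,5,7,8,9}→20  {5,6,7,8,9}→30
  6 left: {0,1,3,6,7,9}→15  {0,1,5,6,7,8}→15  {0,1,6,7,8,9}→30  {1,3,6,7,8,9}→60  {1,4,5,6,7,8}→20  {1,5,6,7,8,9}→60  {2,3,4,5,8,9}→15  {2,4,5,6,7,8}→15  {2,4,5,7,8,9}→30  {3,4,5,7,8,9}→60  {3,5,6,7,8,9}→90  {4,5,6,7,8,9}→60
  7 left: {0,1,3,6,7,8,9}→105  {0,1,4,5,6,7,8}→35  {0,1,5,6,7,8,9}→105  {1,2,4,5,6,7,8}→35  {1,3,5,6,7,8,9}→210  {1,4,5,6,7,8,9}→140  {2,3,4,5,7,8,9}→105  {2,4,5,6,7,8,9}→105  {3,4,5,6,7,8,9}→210
  8 left: {0,1,2,4,5,6,7,8}→70  {0,1,3,5,6,7,8,9}→420  {0,1,4,5,6,7,8,9}→280  {1,2,4,5,6,7,8,9}→280  {1,3,4,5,6,7,8,9}→560  {2,3,4,5,6,7,8,9}→420
  placing 0:e first → 1260 extensions
  placing 2:c first → 1260 extensions
  placing 3:a first → 630 extensions
total linear extensions = 3150

3150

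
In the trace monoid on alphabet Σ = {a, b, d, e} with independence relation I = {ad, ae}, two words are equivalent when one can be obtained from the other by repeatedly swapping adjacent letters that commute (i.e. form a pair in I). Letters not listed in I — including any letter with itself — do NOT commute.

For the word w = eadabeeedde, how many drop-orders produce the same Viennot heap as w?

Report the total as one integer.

6

drop 0:e onto floor
drop 1:a onto floor
drop 2:d onto {0:e}
drop 3:a onto {1:a}
drop 4:b onto {2:d, 3:a}
drop 5:e onto {4:b}
drop 6:e onto {5:e}
drop 7:e onto {6:e}
drop 8:d onto {7:e}
drop 9:d onto {8:d}
drop 10:e onto {9:d}
ground layer = {0:e, 1:a}
drop-orders for the pieces not yet dropped (sum over which currently-grounded one goes next):
  1 to go: {10} 1
  2 to go: {9,10} 1
  3 to go: {8,9,10} 1
  4 to go: {7,8,9,10} 1
  5 to go: {6,7,8,9,10} 1
  6 to go: {5,6,7,8,9,10} 1
  7 to go: {4,5,6,7,8,9,10} 1
  8 to go: {2,4,5,6,7,8,9,10} 1  {3,4,5,6,7,8,9,10} 1
  9 to go: {0,2,4,5,6,7,8,9,10} 1  {1,3,4,5,6,7,8,9,10} 1  {2,3,4,5,6,7,8,9,10} 2
  if 0:e drops first: 3 orders
  if 1:a drops first: 3 orders
heap linearizations: 6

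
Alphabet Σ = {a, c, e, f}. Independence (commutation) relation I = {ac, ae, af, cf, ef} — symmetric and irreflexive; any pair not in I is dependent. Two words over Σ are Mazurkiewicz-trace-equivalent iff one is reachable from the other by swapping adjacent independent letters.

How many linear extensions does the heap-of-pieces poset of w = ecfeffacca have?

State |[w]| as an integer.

2520

drop 0:e onto floor
drop 1:c onto {0:e}
drop 2:f onto floor
drop 3:e onto {1:c}
drop 4:f onto {2:f}
drop 5:f onto {4:f}
drop 6:a onto floor
drop 7:c onto {3:e}
drop 8:c onto {7:c}
drop 9:a onto {6:a}
ground layer = {0:e, 2:f, 6:a}
drop-orders for the pieces not yet dropped (sum over which currently-grounded one goes next):
  1 to go: {5} 1  {8} 1  {9} 1
  2 to go: {4,5} 1  {5,8} 2  {5,9} 2  {6,9} 1  {7,8} 1  {8,9} 2
  3 to go: {2,4,5} 1  {3,7,8} 1  {4,5,8} 3  {4,5,9} 3  {5,6,9} 3  {5,7,8} 3  {5,8,9} 6  {6,8,9} 3  {7,8,9} 3
  4 to go: {1,3,7,8} 1  {2,4,5,8} 4  {2,4,5,9} 4  {3,5,7,8} 4  {3,7,8,9} 4  {4,5,6,9} 6  {4,5,7,8} 6  {4,5,8,9} 12  {5,6,8,9} 12  {5,7,8,9} 12  {6,7,8,9} 6
  5 to go: {0,1,3,7,8} 1  {1,3,5,7,8} 5  {1,3,7,8,9} 5  {2,4,5,6,9} 10  {2,4,5,7,8} 10  {2,4,5,8,9} 20  {3,4,5,7,8} 10  {3,5,7,8,9} 20  {3,6,7,8,9} 10  {4,5,6,8,9} 30  {4,5,7,8,9} 30  {5,6,7,8,9} 30
  6 to go: {0,1,3,5,7,8} 6  {0,1,3,7,8,9} 6  {1,3,4,5,7,8} 15  {1,3,5,7,8,9} 30  {1,3,6,7,8,9} 15  {2,3,4,5,7,8} 20  {2,4,5,6,8,9} 60  {2,4,5,7,8,9} 60  {3,4,5,7,8,9} 60  {3,5,6,7,8,9} 60  {4,5,6,7,8,9} 90
  7 to go: {0,1,3,4,5,7,8} 21  {0,1,3,5,7,8,9} 42  {0,1,3,6,7,8,9} 21  {1,2,3,4,5,7,8} 35  {1,3,4,5,7,8,9} 105  {1,3,5,6,7,8,9} 105  {2,3,4,5,7,8,9} 140  {2,4,5,6,7,8,9} 210  {3,4,5,6,7,8,9} 210
  8 to go: {0,1,2,3,4,5,7,8} 56  {0,1,3,4,5,7,8,9} 168  {0,1,3,5,6,7,8,9} 168  {1,2,3,4,5,7,8,9} 280  {1,3,4,5,6,7,8,9} 420  {2,3,4,5,6,7,8,9} 560
  if 0:e drops first: 1260 orders
  if 2:f drops first: 756 orders
  if 6:a drops first: 504 orders
heap linearizations: 2520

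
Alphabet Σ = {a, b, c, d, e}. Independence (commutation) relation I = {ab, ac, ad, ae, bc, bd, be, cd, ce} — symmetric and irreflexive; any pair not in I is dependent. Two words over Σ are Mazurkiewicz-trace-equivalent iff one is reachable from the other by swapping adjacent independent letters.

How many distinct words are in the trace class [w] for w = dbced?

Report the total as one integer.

drop 0:d onto floor
drop 1:b onto floor
drop 2:c onto floor
drop 3:e onto {0:d}
drop 4:d onto {3:e}
ground layer = {0:d, 1:b, 2:c}
drop-orders for the pieces not yet dropped (sum over which currently-grounded one goes next):
  1 to go: {1} 1  {2} 1  {4} 1
  2 to go: {1,2} 2  {1,4} 2  {2,4} 2  {3,4} 1
  3 to go: {0,3,4} 1  {1,2,4} 6  {1,3,4} 3  {2,3,4} 3
  if 0:d drops first: 12 orders
  if 1:b drops first: 4 orders
  if 2:c drops first: 4 orders
heap linearizations: 20

20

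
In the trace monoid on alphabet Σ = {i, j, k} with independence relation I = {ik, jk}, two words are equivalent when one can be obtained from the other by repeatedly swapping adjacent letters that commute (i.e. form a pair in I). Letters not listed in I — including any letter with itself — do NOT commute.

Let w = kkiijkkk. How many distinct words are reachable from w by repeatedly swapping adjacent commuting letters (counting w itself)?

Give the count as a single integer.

drop 0:k onto floor
drop 1:k onto {0:k}
drop 2:i onto floor
drop 3:i onto {2:i}
drop 4:j onto {3:i}
drop 5:k onto {1:k}
drop 6:k onto {5:k}
drop 7:k onto {6:k}
ground layer = {0:k, 2:i}
drop-orders for the pieces not yet dropped (sum over which currently-grounded one goes next):
  1 to go: {4} 1  {7} 1
  2 to go: {3,4} 1  {4,7} 2  {6,7} 1
  3 to go: {2,3,4} 1  {3,4,7} 3  {4,6,7} 3  {5,6,7} 1
  4 to go: {1,5,6,7} 1  {2,3,4,7} 4  {3,4,6,7} 6  {4,5,6,7} 4
  5 to go: {0,1,5,6,7} 1  {1,4,5,6,7} 5  {2,3,4,6,7} 10  {3,4,5,6,7} 10
  6 to go: {0,1,4,5,6,7} 6  {1,3,4,5,6,7} 15  {2,3,4,5,6,7} 20
  if 0:k drops first: 35 orders
  if 2:i drops first: 21 orders
heap linearizations: 56

56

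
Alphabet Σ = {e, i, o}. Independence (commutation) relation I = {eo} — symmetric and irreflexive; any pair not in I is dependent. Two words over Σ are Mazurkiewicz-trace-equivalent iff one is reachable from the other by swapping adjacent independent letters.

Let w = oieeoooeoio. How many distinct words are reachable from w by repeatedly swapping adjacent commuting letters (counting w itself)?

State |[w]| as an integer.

drop 0:o onto floor
drop 1:i onto {0:o}
drop 2:e onto {1:i}
drop 3:e onto {2:e}
drop 4:o onto {1:i}
drop 5:o onto {4:o}
drop 6:o onto {5:o}
drop 7:e onto {3:e}
drop 8:o onto {6:o}
drop 9:i onto {7:e, 8:o}
drop 10:o onto {9:i}
ground layer = {0:o}
drop-orders for the pieces not yet dropped (sum over which currently-grounded one goes next):
  1 to go: {10} 1
  2 to go: {9,10} 1
  3 to go: {7,9,10} 1  {8,9,10} 1
  4 to go: {3,7,9,10} 1  {6,8,9,10} 1  {7,8,9,10} 2
  5 to go: {2,3,7,9,10} 1  {3,7,8,9,10} 3  {5,6,8,9,10} 1  {6,7,8,9,10} 3
  6 to go: {2,3,7,8,9,10} 4  {3,6,7,8,9,10} 6  {4,5,6,8,9,10} 1  {5,6,7,8,9,10} 4
  7 to go: {2,3,6,7,8,9,10} 10  {3,5,6,7,8,9,10} 10  {4,5,6,7,8,9,10} 5
  8 to go: {2,3,5,6,7,8,9,10} 20  {3,4,5,6,7,8,9,10} 15
  9 to go: {2,3,4,5,6,7,8,9,10} 35
  if 0:o drops first: 35 orders

35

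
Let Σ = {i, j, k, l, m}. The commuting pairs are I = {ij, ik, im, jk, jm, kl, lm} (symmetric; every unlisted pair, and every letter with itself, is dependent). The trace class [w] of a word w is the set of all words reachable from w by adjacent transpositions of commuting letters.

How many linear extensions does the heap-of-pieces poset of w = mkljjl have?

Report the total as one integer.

drop 0:m onto floor
drop 1:k onto {0:m}
drop 2:l onto floor
drop 3:j onto {2:l}
drop 4:j onto {3:j}
drop 5:l onto {4:j}
ground layer = {0:m, 2:l}
drop-orders for the pieces not yet dropped (sum over which currently-grounded one goes next):
  1 to go: {1} 1  {5} 1
  2 to go: {0,1} 1  {1,5} 2  {4,5} 1
  3 to go: {0,1,5} 3  {1,4,5} 3  {3,4,5} 1
  4 to go: {0,1,4,5} 6  {1,3,4,5} 4  {2,3,4,5} 1
  if 0:m drops first: 5 orders
  if 2:l drops first: 10 orders
heap linearizations: 15

15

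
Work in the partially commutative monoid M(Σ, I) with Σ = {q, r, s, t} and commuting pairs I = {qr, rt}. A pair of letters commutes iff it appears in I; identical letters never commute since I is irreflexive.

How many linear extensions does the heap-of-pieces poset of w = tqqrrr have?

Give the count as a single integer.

piece 0:t — minimal
piece 1:q rests on {0:t}
piece 2:q rests on {1:q}
piece 3:r — minimal
piece 4:r rests on {3:r}
piece 5:r rests on {4:r}
minimal pieces: {0:t, 3:r}
ways to finish when only these pieces remain (= sum over removing one remaining piece with nothing left below it):
  1 left: {2}→1  {5}→1
  2 left: {1,2}→1  {2,5}→2  {4,5}→1
  3 left: {0,1,2}→1  {1,2,5}→3  {2,4,5}→3  {3,4,5}→1
  4 left: {0,1,2,5}→4  {1,2,4,5}→6  {2,3,4,5}→4
  placing 0:t first → 10 extensions
  placing 3:r first → 10 extensions
total linear extensions = 20

20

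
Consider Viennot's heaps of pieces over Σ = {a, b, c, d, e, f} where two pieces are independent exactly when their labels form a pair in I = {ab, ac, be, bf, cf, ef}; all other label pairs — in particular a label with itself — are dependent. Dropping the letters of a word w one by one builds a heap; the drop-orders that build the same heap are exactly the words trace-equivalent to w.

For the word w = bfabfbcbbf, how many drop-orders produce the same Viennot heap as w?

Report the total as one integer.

0(b) covers ∅
1(f) covers ∅
2(a) covers 1:f
3(b) covers 0:b
4(f) covers 2:a
5(b) covers 3:b
6(c) covers 5:b
7(b) covers 6:c
8(b) covers 7:b
9(f) covers 4:f
floor of heap: 0:b, 1:f
completions by unplaced set U, small U first (add the entries for U minus each lowest piece of U):
  |U|=1: {8}:1  {9}:1
  |U|=2: {4,9}:1  {7,8}:1  {8,9}:2
  |U|=3: {2,4,9}:1  {4,8,9}:3  {6,7,8}:1  {7,8,9}:3
  |U|=4: {1,2,4,9}:1  {2,4,8,9}:4  {4,7,8,9}:6  {5,6,7,8}:1  {6,7,8,9}:4
  |U|=5: {1,2,4,8,9}:5  {2,4,7,8,9}:10  {3,5,6,7,8}:1  {4,6,7,8,9}:10  {5,6,7,8,9}:5
  |U|=6: {0,3,5,6,7,8}:1  {1,2,4,7,8,9}:15  {2,4,6,7,8,9}:20  {3,5,6,7,8,9}:6  {4,5,6,7,8,9}:15
  |U|=7: {0,3,5,6,7,8,9}:7  {1,2,4,6,7,8,9}:35  {2,4,5,6,7,8,9}:35  {3,4,5,6,7,8,9}:21
  |U|=8: {0,3,4,5,6,7,8,9}:28  {1,2,4,5,6,7,8,9}:70  {2,3,4,5,6,7,8,9}:56
  start at 0(b): 126
  start at 1(f): 84
sum over floor = 210

210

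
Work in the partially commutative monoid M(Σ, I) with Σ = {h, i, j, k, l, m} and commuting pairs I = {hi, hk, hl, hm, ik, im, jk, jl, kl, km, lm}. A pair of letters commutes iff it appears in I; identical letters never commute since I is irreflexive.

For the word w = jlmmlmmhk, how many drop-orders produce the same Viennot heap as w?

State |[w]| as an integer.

0(j) covers ∅
1(l) covers ∅
2(m) covers 0:j
3(m) covers 2:m
4(l) covers 1:l
5(m) covers 3:m
6(m) covers 5:m
7(h) covers 0:j
8(k) covers ∅
floor of heap: 0:j, 1:l, 8:k
completions by unplaced set U, small U first (add the entries for U minus each lowest piece of U):
  |U|=1: {4}:1  {6}:1  {7}:1  {8}:1
  |U|=2: {1,4}:1  {4,6}:2  {4,7}:2  {4,8}:2  {5,6}:1  {6,7}:2  {6,8}:2  {7,8}:2
  |U|=3: {1,4,6}:3  {1,4,7}:3  {1,4,8}:3  {3,5,6}:1  {4,5,6}:3  {4,6,7}:6  {4,6,8}:6  {4,7,8}:6  {5,6,7}:3  {5,6,8}:3  {6,7,8}:6
  |U|=4: {1,4,5,6}:6  {1,4,6,7}:12  {1,4,6,8}:12  {1,4,7,8}:12  {2,3,5,6}:1  {3,4,5,6}:4  {3,5,6,7}:4  {3,5,6,8}:4  {4,5,6,7}:12  {4,5,6,8}:12  {4,6,7,8}:24  {5,6,7,8}:12
  |U|=5: {1,3,4,5,6}:10  {1,4,5,6,7}:30  {1,4,5,6,8}:30  {1,4,6,7,8}:60  {2,3,4,5,6}:5  {2,3,5,6,7}:5  {2,3,5,6,8}:5  {3,4,5,6,7}:20  {3,4,5,6,8}:20  {3,5,6,7,8}:20  {4,5,6,7,8}:60
  |U|=6: {0,2,3,5,6,7}:5  {1,2,3,4,5,6}:15  {1,3,4,5,6,7}:60  {1,3,4,5,6,8}:60  {1,4,5,6,7,8}:180  {2,3,4,5,6,7}:30  {2,3,4,5,6,8}:30  {2,3,5,6,7,8}:30  {3,4,5,6,7,8}:120
  |U|=7: {0,2,3,4,5,6,7}:35  {0,2,3,5,6,7,8}:35  {1,2,3,4,5,6,7}:105  {1,2,3,4,5,6,8}:105  {1,3,4,5,6,7,8}:420  {2,3,4,5,6,7,8}:210
  start at 0(j): 840
  start at 1(l): 280
  start at 8(k): 140
sum over floor = 1260

1260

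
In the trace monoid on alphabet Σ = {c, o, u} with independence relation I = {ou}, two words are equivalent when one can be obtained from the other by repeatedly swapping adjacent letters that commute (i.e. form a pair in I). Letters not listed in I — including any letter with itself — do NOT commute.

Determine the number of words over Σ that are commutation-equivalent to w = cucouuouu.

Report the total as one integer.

15

0(c) covers ∅
1(u) covers 0:c
2(c) covers 1:u
3(o) covers 2:c
4(u) covers 2:c
5(u) covers 4:u
6(o) covers 3:o
7(u) covers 5:u
8(u) covers 7:u
floor of heap: 0:c
completions by unplaced set U, small U first (add the entries for U minus each lowest piece of U):
  |U|=1: {6}:1  {8}:1
  |U|=2: {3,6}:1  {6,8}:2  {7,8}:1
  |U|=3: {3,6,8}:3  {5,7,8}:1  {6,7,8}:3
  |U|=4: {3,6,7,8}:6  {4,5,7,8}:1  {5,6,7,8}:4
  |U|=5: {3,5,6,7,8}:10  {4,5,6,7,8}:5
  |U|=6: {3,4,5,6,7,8}:15
  |U|=7: {2,3,4,5,6,7,8}:15
  start at 0(c): 15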